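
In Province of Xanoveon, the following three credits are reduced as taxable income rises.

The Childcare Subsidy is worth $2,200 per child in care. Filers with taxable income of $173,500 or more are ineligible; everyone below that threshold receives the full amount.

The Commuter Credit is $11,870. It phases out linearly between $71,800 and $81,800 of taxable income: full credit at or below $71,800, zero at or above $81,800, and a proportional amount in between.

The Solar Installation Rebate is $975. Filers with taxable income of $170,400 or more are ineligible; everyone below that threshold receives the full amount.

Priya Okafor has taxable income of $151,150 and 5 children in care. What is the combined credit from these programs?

Childcare Subsidy: base = 5 × $2,200 = $11,000. $151,150 is below the $173,500 cutoff, so the full $11,000 applies.
Commuter Credit: $151,150 is at or above $81,800, so the credit is $0.
Solar Installation Rebate: $151,150 is below the $170,400 cutoff, so the full $975 applies.
Total: $11,000 + $0 + $975 = $11,975.

$11,975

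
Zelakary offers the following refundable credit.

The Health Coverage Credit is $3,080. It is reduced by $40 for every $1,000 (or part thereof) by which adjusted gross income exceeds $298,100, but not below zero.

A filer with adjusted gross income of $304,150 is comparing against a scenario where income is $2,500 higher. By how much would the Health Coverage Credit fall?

$80

At $304,150 — income exceeds $298,100 by $6,050, which is 7 full-or-partial $1,000 increments; reduction = 7 × $40 = $280, leaving $2,800.
At $306,650 — income exceeds $298,100 by $8,550, which is 9 full-or-partial $1,000 increments; reduction = 9 × $40 = $360, leaving $2,720.
Lost: $2,800 − $2,720 = $80.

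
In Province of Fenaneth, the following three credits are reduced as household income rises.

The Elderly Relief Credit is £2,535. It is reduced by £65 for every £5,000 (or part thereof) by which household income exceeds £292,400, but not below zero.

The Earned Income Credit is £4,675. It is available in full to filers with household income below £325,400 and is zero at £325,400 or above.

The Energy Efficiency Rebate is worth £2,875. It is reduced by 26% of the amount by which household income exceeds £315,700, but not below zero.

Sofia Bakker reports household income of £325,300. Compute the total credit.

Elderly Relief Credit: income exceeds £292,400 by £32,900, which is 7 full-or-partial £5,000 increments; reduction = 7 × £65 = £455, leaving £2,080.
Earned Income Credit: £325,300 is below the £325,400 cutoff, so the full £4,675 applies.
Energy Efficiency Rebate: 26% of the £9,600 excess over £315,700 is £2,496; credit = £2,875 − £2,496 = £379.
Total: £2,080 + £4,675 + £379 = £7,134.

£7,134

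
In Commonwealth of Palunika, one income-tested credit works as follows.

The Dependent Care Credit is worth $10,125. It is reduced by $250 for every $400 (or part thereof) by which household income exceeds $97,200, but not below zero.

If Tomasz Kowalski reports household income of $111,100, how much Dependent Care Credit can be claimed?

Dependent Care Credit: income exceeds $97,200 by $13,900, which is 35 full-or-partial $400 increments; reduction = 35 × $250 = $8,750, leaving $1,375.

$1,375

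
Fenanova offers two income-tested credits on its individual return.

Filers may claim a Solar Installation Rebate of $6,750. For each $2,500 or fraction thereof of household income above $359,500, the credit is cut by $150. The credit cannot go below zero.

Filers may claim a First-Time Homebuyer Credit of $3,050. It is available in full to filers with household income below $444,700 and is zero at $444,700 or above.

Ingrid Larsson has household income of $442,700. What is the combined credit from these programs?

$4,700

Solar Installation Rebate: income exceeds $359,500 by $83,200, which is 34 full-or-partial $2,500 increments; reduction = 34 × $150 = $5,100, leaving $1,650.
First-Time Homebuyer Credit: $442,700 is below the $444,700 cutoff, so the full $3,050 applies.
Total: $1,650 + $3,050 = $4,700.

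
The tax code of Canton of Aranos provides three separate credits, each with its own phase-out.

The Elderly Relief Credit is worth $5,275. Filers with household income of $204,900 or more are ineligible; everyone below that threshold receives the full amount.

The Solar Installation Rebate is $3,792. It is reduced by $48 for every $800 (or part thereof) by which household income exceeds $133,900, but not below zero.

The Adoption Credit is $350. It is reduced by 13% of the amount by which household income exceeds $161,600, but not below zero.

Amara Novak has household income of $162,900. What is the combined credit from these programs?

Elderly Relief Credit: $162,900 is below the $204,900 cutoff, so the full $5,275 applies.
Solar Installation Rebate: income exceeds $133,900 by $29,000, which is 37 full-or-partial $800 increments; reduction = 37 × $48 = $1,776, leaving $2,016.
Adoption Credit: 13% of the $1,300 excess over $161,600 is $169; credit = $350 − $169 = $181.
Total: $5,275 + $2,016 + $181 = $7,472.

$7,472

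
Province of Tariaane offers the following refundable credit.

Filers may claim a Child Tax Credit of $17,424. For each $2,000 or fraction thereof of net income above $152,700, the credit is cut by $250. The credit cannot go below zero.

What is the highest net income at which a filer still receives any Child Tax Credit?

$290,700

After 69 increments the reduction is 69 × $250 = $17,250, leaving $174; one more increment wipes it out. Increment 69 ends at excess 69 × $2,000 = $138,000, so the highest qualifying income is $152,700 + $138,000 = $290,700.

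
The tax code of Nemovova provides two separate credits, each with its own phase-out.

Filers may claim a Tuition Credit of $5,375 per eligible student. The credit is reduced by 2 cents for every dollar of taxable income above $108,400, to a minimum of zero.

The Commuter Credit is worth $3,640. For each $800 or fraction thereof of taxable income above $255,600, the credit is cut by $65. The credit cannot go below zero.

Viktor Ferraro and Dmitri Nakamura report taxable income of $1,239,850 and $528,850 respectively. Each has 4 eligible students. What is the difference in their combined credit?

$13,091

Viktor ($1,239,850): Tuition Credit: base = 4 × $5,375 = $21,500. 2% of the $1,131,450 excess over $108,400 is $22,629 ≥ base, so the credit is $0. Commuter Credit: income exceeds $255,600 by $984,250 → 1231 increments × $65 = $80,015 ≥ base, so the credit is $0. total $0 + $0 = $0
Dmitri ($528,850): Tuition Credit: base = 4 × $5,375 = $21,500. 2% of the $420,450 excess over $108,400 is $8,409; credit = $21,500 − $8,409 = $13,091. Commuter Credit: income exceeds $255,600 by $273,250 → 342 increments × $65 = $22,230 ≥ base, so the credit is $0. total $13,091 + $0 = $13,091
Difference: |$0 − $13,091| = $13,091.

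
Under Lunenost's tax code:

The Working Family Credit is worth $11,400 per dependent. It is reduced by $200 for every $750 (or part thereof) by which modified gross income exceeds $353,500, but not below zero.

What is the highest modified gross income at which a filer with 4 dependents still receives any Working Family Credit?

Full credit = 4 × $11,400 = $45,600.
After 227 increments the reduction is 227 × $200 = $45,400, leaving $200; one more increment wipes it out. Increment 227 ends at excess 227 × $750 = $170,250, so the highest qualifying income is $353,500 + $170,250 = $523,750.

$523,750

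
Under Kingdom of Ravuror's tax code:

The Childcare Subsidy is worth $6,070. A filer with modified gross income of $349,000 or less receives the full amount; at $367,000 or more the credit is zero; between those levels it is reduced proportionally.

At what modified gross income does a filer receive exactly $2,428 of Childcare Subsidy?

$359,800

$2,428 is 2,428/6,070 of the full $6,070, so 3,642/6,070 of the $18,000 range has been used: income = $349,000 + $18,000 × 3,642/6,070 = $359,800.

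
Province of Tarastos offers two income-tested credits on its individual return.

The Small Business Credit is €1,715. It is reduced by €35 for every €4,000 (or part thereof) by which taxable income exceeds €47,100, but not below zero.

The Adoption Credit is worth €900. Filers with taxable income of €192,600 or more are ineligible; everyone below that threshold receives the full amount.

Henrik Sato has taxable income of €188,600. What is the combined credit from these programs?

Small Business Credit: income exceeds €47,100 by €141,500, which is 36 full-or-partial €4,000 increments; reduction = 36 × €35 = €1,260, leaving €455.
Adoption Credit: €188,600 is below the €192,600 cutoff, so the full €900 applies.
Total: €455 + €900 = €1,355.

€1,355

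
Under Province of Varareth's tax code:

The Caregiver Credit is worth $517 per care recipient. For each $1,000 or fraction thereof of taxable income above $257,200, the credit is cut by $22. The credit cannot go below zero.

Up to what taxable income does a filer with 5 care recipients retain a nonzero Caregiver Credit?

Full credit = 5 × $517 = $2,585.
After 117 increments the reduction is 117 × $22 = $2,574, leaving $11; one more increment wipes it out. Increment 117 ends at excess 117 × $1,000 = $117,000, so the highest qualifying income is $257,200 + $117,000 = $374,200.

$374,200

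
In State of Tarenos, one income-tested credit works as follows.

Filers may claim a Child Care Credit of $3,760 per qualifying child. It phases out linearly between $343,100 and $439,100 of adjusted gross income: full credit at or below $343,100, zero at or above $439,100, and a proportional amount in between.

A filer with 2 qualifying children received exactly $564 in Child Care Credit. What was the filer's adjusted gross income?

Full credit = 2 × $3,760 = $7,520.
$564 is 564/7,520 of the full $7,520, so 6,956/7,520 of the $96,000 range has been used: income = $343,100 + $96,000 × 6,956/7,520 = $431,900.

$431,900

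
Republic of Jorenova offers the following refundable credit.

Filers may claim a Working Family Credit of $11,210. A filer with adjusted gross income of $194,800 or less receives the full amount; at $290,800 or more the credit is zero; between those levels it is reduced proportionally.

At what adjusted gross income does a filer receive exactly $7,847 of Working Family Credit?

$7,847 is 7,847/11,210 of the full $11,210, so 3,363/11,210 of the $96,000 range has been used: income = $194,800 + $96,000 × 3,363/11,210 = $223,600.

$223,600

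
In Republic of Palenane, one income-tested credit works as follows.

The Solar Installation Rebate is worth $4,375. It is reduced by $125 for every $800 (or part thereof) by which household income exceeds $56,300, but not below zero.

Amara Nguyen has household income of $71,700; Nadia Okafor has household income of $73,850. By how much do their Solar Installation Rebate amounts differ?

$250

Amara ($71,700): Solar Installation Rebate: income exceeds $56,300 by $15,400, which is 20 full-or-partial $800 increments; reduction = 20 × $125 = $2,500, leaving $1,875.
Nadia ($73,850): Solar Installation Rebate: income exceeds $56,300 by $17,550, which is 22 full-or-partial $800 increments; reduction = 22 × $125 = $2,750, leaving $1,625.
Difference: |$1,875 − $1,625| = $250.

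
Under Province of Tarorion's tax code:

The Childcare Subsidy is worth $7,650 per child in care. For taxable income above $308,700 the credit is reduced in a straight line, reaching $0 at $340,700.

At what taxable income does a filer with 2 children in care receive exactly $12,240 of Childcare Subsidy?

Full credit = 2 × $7,650 = $15,300.
$12,240 is 12,240/15,300 of the full $15,300, so 3,060/15,300 of the $32,000 range has been used: income = $308,700 + $32,000 × 3,060/15,300 = $315,100.

$315,100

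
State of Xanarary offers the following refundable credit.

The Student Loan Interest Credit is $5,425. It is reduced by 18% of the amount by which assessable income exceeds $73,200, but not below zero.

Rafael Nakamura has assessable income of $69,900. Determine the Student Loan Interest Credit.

Student Loan Interest Credit: $69,900 is at or below the $73,200 threshold, so the full $5,425 applies.

$5,425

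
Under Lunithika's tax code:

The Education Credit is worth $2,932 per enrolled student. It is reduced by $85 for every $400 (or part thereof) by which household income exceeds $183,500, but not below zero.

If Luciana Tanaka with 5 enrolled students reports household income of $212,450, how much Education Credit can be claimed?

Education Credit: base = 5 × $2,932 = $14,660. income exceeds $183,500 by $28,950, which is 73 full-or-partial $400 increments; reduction = 73 × $85 = $6,205, leaving $8,455.

$8,455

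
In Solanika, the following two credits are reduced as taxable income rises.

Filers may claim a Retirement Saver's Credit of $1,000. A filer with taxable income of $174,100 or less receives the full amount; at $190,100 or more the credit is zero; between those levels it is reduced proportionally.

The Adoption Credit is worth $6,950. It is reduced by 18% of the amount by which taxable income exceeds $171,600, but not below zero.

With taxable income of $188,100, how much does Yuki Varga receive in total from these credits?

$4,105

Retirement Saver's Credit: $188,100 is $14,000 into a $16,000 phase-out range, leaving 2,000/16,000 of the credit: $1,000 × 2,000/16,000 = $125.
Adoption Credit: 18% of the $16,500 excess over $171,600 is $2,970; credit = $6,950 − $2,970 = $3,980.
Total: $125 + $3,980 = $4,105.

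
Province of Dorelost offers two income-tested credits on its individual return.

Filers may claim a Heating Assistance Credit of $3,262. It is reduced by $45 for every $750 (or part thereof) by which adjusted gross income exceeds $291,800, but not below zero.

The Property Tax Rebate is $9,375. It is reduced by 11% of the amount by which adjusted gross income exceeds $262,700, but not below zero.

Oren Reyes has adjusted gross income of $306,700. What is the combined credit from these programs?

$6,897

Heating Assistance Credit: income exceeds $291,800 by $14,900, which is 20 full-or-partial $750 increments; reduction = 20 × $45 = $900, leaving $2,362.
Property Tax Rebate: 11% of the $44,000 excess over $262,700 is $4,840; credit = $9,375 − $4,840 = $4,535.
Total: $2,362 + $4,535 = $6,897.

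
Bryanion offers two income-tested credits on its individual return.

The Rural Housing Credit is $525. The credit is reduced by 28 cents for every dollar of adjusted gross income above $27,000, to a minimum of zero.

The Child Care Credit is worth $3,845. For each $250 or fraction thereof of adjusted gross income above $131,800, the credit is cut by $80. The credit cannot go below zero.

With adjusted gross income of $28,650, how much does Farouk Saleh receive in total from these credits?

Rural Housing Credit: 28% of the $1,650 excess over $27,000 is $462; credit = $525 − $462 = $63.
Child Care Credit: $28,650 is at or below the $131,800 threshold, so the full $3,845 applies.
Total: $63 + $3,845 = $3,908.

$3,908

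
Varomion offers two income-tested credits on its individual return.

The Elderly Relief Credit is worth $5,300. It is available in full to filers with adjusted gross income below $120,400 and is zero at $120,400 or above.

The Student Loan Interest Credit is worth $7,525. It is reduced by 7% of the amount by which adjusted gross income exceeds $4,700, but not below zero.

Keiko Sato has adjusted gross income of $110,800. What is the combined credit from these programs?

$5,398

Elderly Relief Credit: $110,800 is below the $120,400 cutoff, so the full $5,300 applies.
Student Loan Interest Credit: 7% of the $106,100 excess over $4,700 is $7,427; credit = $7,525 − $7,427 = $98.
Total: $5,300 + $98 = $5,398.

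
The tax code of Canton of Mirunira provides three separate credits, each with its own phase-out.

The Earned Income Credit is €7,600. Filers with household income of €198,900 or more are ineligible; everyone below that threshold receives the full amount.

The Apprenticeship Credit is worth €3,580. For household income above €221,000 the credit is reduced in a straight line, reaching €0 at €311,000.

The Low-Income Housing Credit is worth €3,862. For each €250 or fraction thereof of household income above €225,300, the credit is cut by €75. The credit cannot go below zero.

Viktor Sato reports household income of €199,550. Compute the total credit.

Earned Income Credit: €199,550 meets or exceeds the €198,900 cutoff, so the credit is €0.
Apprenticeship Credit: €199,550 is at or below the €221,000 threshold, so the full €3,580 applies.
Low-Income Housing Credit: €199,550 is at or below the €225,300 threshold, so the full €3,862 applies.
Total: €0 + €3,580 + €3,862 = €7,442.

€7,442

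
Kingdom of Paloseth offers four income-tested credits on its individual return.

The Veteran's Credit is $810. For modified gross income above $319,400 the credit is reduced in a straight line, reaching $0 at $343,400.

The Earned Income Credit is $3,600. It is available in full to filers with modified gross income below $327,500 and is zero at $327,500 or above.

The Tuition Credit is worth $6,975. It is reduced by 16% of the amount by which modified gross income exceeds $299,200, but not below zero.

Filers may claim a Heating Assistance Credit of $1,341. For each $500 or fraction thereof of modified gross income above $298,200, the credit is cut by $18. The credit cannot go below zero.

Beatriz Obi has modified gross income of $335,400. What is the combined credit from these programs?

Veteran's Credit: $335,400 is $16,000 into a $24,000 phase-out range, leaving 8,000/24,000 of the credit: $810 × 8,000/24,000 = $270.
Earned Income Credit: $335,400 meets or exceeds the $327,500 cutoff, so the credit is $0.
Tuition Credit: 16% of the $36,200 excess over $299,200 is $5,792; credit = $6,975 − $5,792 = $1,183.
Heating Assistance Credit: income exceeds $298,200 by $37,200 → 75 increments × $18 = $1,350 ≥ base, so the credit is $0.
Total: $270 + $0 + $1,183 + $0 = $1,453.

$1,453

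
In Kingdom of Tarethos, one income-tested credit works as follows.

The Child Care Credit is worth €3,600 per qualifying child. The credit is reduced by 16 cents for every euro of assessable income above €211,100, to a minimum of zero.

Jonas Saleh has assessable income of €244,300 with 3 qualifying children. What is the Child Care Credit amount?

€5,488

Child Care Credit: base = 3 × €3,600 = €10,800. 16% of the €33,200 excess over €211,100 is €5,312; credit = €10,800 − €5,312 = €5,488.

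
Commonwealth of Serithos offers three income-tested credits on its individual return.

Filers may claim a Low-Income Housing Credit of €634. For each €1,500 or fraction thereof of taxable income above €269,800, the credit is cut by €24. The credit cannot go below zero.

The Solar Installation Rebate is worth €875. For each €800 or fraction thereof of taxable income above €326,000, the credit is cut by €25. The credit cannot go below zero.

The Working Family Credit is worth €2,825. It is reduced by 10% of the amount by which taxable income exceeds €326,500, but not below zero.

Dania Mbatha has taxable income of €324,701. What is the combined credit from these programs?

€3,700

Low-Income Housing Credit: income exceeds €269,800 by €54,901 → 37 increments × €24 = €888 ≥ base, so the credit is €0.
Solar Installation Rebate: €324,701 is at or below the €326,000 threshold, so the full €875 applies.
Working Family Credit: €324,701 is at or below the €326,500 threshold, so the full €2,825 applies.
Total: €0 + €875 + €2,825 = €3,700.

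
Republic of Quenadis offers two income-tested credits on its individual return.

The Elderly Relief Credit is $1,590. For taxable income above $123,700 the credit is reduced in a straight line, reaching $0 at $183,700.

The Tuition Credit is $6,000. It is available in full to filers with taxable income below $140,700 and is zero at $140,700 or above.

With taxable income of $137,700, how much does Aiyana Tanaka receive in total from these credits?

$7,219

Elderly Relief Credit: $137,700 is $14,000 into a $60,000 phase-out range, leaving 46,000/60,000 of the credit: $1,590 × 46,000/60,000 = $1,219.
Tuition Credit: $137,700 is below the $140,700 cutoff, so the full $6,000 applies.
Total: $1,219 + $6,000 = $7,219.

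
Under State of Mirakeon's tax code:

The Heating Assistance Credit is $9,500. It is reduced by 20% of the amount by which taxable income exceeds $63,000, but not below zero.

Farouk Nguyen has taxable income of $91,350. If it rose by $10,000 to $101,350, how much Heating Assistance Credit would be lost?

$2,000

At $91,350 — 20% of the $28,350 excess over $63,000 is $5,670; credit = $9,500 − $5,670 = $3,830.
At $101,350 — 20% of the $38,350 excess over $63,000 is $7,670; credit = $9,500 − $7,670 = $1,830.
Lost: $3,830 − $1,830 = $2,000.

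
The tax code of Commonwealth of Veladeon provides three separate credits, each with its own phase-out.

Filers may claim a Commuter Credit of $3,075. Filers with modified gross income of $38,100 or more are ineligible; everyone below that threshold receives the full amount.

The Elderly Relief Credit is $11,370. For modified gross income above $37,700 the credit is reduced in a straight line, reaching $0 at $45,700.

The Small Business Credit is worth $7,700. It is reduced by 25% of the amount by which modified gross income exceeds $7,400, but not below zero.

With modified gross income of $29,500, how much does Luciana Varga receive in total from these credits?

$16,620

Commuter Credit: $29,500 is below the $38,100 cutoff, so the full $3,075 applies.
Elderly Relief Credit: $29,500 is at or below the $37,700 threshold, so the full $11,370 applies.
Small Business Credit: 25% of the $22,100 excess over $7,400 is $5,525; credit = $7,700 − $5,525 = $2,175.
Total: $3,075 + $11,370 + $2,175 = $16,620.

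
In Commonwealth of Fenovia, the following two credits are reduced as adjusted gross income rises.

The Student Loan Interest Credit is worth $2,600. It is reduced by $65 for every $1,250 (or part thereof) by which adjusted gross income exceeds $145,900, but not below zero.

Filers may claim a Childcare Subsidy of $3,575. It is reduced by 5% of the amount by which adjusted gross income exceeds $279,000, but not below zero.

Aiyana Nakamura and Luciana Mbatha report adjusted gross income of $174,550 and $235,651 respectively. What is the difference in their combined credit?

$1,105

Aiyana ($174,550): Student Loan Interest Credit: income exceeds $145,900 by $28,650, which is 23 full-or-partial $1,250 increments; reduction = 23 × $65 = $1,495, leaving $1,105. Childcare Subsidy: $174,550 is at or below the $279,000 threshold, so the full $3,575 applies. total $1,105 + $3,575 = $4,680
Luciana ($235,651): Student Loan Interest Credit: income exceeds $145,900 by $89,751 → 72 increments × $65 = $4,680 ≥ base, so the credit is $0. Childcare Subsidy: $235,651 is at or below the $279,000 threshold, so the full $3,575 applies. total $0 + $3,575 = $3,575
Difference: |$4,680 − $3,575| = $1,105.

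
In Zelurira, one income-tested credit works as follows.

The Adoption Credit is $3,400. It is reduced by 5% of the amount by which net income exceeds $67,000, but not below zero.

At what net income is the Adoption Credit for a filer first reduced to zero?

The credit falls by 5% of each dollar above $67,000, so it reaches zero when the excess is $3,400 / 5% = $68,000: income = $67,000 + $68,000 = $135,000.

$135,000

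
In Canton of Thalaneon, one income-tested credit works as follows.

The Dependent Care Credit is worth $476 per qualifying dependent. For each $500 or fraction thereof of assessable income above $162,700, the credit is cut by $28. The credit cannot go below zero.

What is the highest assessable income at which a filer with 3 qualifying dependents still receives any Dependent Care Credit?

Full credit = 3 × $476 = $1,428.
After 50 increments the reduction is 50 × $28 = $1,400, leaving $28; one more increment wipes it out. Increment 50 ends at excess 50 × $500 = $25,000, so the highest qualifying income is $162,700 + $25,000 = $187,700.

$187,700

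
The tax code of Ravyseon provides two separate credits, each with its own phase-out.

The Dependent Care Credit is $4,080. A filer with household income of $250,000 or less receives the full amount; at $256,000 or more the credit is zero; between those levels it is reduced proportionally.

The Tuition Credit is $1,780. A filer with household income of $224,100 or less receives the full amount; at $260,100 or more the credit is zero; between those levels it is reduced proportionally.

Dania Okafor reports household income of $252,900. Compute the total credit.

$2,464

Dependent Care Credit: $252,900 is $2,900 into a $6,000 phase-out range, leaving 3,100/6,000 of the credit: $4,080 × 3,100/6,000 = $2,108.
Tuition Credit: $252,900 is $28,800 into a $36,000 phase-out range, leaving 7,200/36,000 of the credit: $1,780 × 7,200/36,000 = $356.
Total: $2,108 + $356 = $2,464.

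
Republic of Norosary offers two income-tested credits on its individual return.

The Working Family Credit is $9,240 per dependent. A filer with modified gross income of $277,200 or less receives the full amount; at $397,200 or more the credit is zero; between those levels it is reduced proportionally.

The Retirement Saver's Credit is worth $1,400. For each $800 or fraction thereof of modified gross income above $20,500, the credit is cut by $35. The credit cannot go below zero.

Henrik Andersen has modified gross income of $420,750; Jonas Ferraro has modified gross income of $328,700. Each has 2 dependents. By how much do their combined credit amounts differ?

Henrik ($420,750): Working Family Credit: base = 2 × $9,240 = $18,480. $420,750 is at or above $397,200, so the credit is $0. Retirement Saver's Credit: income exceeds $20,500 by $400,250 → 501 increments × $35 = $17,535 ≥ base, so the credit is $0. total $0 + $0 = $0
Jonas ($328,700): Working Family Credit: base = 2 × $9,240 = $18,480. $328,700 is $51,500 into a $120,000 phase-out range, leaving 68,500/120,000 of the credit: $18,480 × 68,500/120,000 = $10,549. Retirement Saver's Credit: income exceeds $20,500 by $308,200 → 386 increments × $35 = $13,510 ≥ base, so the credit is $0. total $10,549 + $0 = $10,549
Difference: |$0 − $10,549| = $10,549.

$10,549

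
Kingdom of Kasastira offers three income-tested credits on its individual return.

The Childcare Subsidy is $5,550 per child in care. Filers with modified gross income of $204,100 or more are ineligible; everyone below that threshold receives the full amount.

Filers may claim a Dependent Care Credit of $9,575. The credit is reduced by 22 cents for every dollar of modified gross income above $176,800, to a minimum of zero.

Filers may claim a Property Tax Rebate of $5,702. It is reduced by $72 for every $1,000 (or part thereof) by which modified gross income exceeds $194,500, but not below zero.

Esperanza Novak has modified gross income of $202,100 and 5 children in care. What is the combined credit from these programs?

Childcare Subsidy: base = 5 × $5,550 = $27,750. $202,100 is below the $204,100 cutoff, so the full $27,750 applies.
Dependent Care Credit: 22% of the $25,300 excess over $176,800 is $5,566; credit = $9,575 − $5,566 = $4,009.
Property Tax Rebate: income exceeds $194,500 by $7,600, which is 8 full-or-partial $1,000 increments; reduction = 8 × $72 = $576, leaving $5,126.
Total: $27,750 + $4,009 + $5,126 = $36,885.

$36,885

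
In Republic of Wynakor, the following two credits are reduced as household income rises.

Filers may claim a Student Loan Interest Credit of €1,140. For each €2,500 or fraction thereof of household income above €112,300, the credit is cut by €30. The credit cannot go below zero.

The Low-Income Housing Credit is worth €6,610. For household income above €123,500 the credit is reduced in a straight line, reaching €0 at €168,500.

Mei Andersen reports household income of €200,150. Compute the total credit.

€60

Student Loan Interest Credit: income exceeds €112,300 by €87,850, which is 36 full-or-partial €2,500 increments; reduction = 36 × €30 = €1,080, leaving €60.
Low-Income Housing Credit: €200,150 is at or above €168,500, so the credit is €0.
Total: €60 + €0 = €60.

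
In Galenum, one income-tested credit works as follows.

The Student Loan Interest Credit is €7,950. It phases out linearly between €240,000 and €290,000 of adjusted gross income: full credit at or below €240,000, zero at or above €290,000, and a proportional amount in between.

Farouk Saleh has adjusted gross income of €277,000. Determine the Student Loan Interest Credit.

€2,067

Student Loan Interest Credit: €277,000 is €37,000 into a €50,000 phase-out range, leaving 13,000/50,000 of the credit: €7,950 × 13,000/50,000 = €2,067.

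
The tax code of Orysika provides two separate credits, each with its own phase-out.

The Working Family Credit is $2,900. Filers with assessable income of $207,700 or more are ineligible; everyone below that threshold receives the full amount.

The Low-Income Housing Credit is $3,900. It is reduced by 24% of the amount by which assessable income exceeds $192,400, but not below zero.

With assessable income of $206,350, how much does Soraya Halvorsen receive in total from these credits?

Working Family Credit: $206,350 is below the $207,700 cutoff, so the full $2,900 applies.
Low-Income Housing Credit: 24% of the $13,950 excess over $192,400 is $3,348; credit = $3,900 − $3,348 = $552.
Total: $2,900 + $552 = $3,452.

$3,452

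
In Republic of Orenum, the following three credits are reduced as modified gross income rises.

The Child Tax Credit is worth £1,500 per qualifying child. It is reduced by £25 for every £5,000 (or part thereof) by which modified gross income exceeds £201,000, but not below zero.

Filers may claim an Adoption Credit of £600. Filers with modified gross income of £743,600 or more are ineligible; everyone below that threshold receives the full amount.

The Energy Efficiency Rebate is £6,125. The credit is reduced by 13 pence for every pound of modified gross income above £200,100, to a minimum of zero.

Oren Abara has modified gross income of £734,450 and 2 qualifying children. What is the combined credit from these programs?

£925

Child Tax Credit: base = 2 × £1,500 = £3,000. income exceeds £201,000 by £533,450, which is 107 full-or-partial £5,000 increments; reduction = 107 × £25 = £2,675, leaving £325.
Adoption Credit: £734,450 is below the £743,600 cutoff, so the full £600 applies.
Energy Efficiency Rebate: 13% of the £534,350 excess over £200,100 is £69,465.50 ≥ base, so the credit is £0.
Total: £325 + £600 + £0 = £925.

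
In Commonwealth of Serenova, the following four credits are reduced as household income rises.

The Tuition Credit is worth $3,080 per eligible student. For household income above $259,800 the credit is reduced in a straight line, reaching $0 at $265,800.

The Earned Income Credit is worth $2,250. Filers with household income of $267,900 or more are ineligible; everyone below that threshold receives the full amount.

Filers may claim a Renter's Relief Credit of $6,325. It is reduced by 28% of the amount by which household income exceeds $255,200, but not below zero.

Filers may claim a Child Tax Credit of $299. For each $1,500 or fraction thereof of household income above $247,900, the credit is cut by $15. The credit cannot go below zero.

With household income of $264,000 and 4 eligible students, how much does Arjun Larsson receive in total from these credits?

Tuition Credit: base = 4 × $3,080 = $12,320. $264,000 is $4,200 into a $6,000 phase-out range, leaving 1,800/6,000 of the credit: $12,320 × 1,800/6,000 = $3,696.
Earned Income Credit: $264,000 is below the $267,900 cutoff, so the full $2,250 applies.
Renter's Relief Credit: 28% of the $8,800 excess over $255,200 is $2,464; credit = $6,325 − $2,464 = $3,861.
Child Tax Credit: income exceeds $247,900 by $16,100, which is 11 full-or-partial $1,500 increments; reduction = 11 × $15 = $165, leaving $134.
Total: $3,696 + $2,250 + $3,861 + $134 = $9,941.

$9,941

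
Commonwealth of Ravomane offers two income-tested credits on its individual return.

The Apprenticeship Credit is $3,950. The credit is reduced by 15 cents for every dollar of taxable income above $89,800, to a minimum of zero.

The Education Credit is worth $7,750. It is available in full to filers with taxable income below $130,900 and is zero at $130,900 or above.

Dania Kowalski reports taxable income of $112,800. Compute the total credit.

$8,250

Apprenticeship Credit: 15% of the $23,000 excess over $89,800 is $3,450; credit = $3,950 − $3,450 = $500.
Education Credit: $112,800 is below the $130,900 cutoff, so the full $7,750 applies.
Total: $500 + $7,750 = $8,250.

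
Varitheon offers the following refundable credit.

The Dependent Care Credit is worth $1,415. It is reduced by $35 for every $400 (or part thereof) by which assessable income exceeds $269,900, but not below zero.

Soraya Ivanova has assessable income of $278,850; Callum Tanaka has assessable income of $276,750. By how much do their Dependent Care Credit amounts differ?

$175

Soraya ($278,850): Dependent Care Credit: income exceeds $269,900 by $8,950, which is 23 full-or-partial $400 increments; reduction = 23 × $35 = $805, leaving $610.
Callum ($276,750): Dependent Care Credit: income exceeds $269,900 by $6,850, which is 18 full-or-partial $400 increments; reduction = 18 × $35 = $630, leaving $785.
Difference: |$610 − $785| = $175.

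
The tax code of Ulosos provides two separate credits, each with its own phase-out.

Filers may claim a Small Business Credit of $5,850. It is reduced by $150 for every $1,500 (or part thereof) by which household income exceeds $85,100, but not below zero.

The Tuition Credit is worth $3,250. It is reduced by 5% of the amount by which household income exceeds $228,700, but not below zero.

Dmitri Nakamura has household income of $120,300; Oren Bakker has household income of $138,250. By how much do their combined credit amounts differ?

$1,800

Dmitri ($120,300): Small Business Credit: income exceeds $85,100 by $35,200, which is 24 full-or-partial $1,500 increments; reduction = 24 × $150 = $3,600, leaving $2,250. Tuition Credit: $120,300 is at or below the $228,700 threshold, so the full $3,250 applies. total $2,250 + $3,250 = $5,500
Oren ($138,250): Small Business Credit: income exceeds $85,100 by $53,150, which is 36 full-or-partial $1,500 increments; reduction = 36 × $150 = $5,400, leaving $450. Tuition Credit: $138,250 is at or below the $228,700 threshold, so the full $3,250 applies. total $450 + $3,250 = $3,700
Difference: |$5,500 − $3,700| = $1,800.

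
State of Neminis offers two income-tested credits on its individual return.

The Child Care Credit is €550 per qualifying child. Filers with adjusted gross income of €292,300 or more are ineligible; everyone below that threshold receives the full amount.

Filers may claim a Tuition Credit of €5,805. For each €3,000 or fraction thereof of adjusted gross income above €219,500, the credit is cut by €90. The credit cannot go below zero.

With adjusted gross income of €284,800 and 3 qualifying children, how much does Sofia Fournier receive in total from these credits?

Child Care Credit: base = 3 × €550 = €1,650. €284,800 is below the €292,300 cutoff, so the full €1,650 applies.
Tuition Credit: income exceeds €219,500 by €65,300, which is 22 full-or-partial €3,000 increments; reduction = 22 × €90 = €1,980, leaving €3,825.
Total: €1,650 + €3,825 = €5,475.

€5,475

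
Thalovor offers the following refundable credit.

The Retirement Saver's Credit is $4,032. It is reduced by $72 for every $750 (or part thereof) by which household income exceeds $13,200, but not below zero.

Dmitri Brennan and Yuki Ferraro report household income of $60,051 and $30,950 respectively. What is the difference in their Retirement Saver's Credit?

Dmitri ($60,051): Retirement Saver's Credit: income exceeds $13,200 by $46,851 → 63 increments × $72 = $4,536 ≥ base, so the credit is $0.
Yuki ($30,950): Retirement Saver's Credit: income exceeds $13,200 by $17,750, which is 24 full-or-partial $750 increments; reduction = 24 × $72 = $1,728, leaving $2,304.
Difference: |$0 − $2,304| = $2,304.

$2,304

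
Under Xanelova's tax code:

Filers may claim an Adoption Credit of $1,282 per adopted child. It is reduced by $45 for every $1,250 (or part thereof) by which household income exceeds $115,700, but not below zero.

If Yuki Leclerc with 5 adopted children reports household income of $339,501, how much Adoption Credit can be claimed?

$0

Adoption Credit: base = 5 × $1,282 = $6,410. income exceeds $115,700 by $223,801 → 180 increments × $45 = $8,100 ≥ base, so the credit is $0.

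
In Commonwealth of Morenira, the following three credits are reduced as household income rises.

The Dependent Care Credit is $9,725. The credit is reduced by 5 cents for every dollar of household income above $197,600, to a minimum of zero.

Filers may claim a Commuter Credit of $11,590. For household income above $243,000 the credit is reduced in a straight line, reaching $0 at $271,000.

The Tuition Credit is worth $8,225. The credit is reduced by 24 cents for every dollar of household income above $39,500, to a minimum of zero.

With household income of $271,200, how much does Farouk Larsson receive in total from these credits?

$6,045

Dependent Care Credit: 5% of the $73,600 excess over $197,600 is $3,680; credit = $9,725 − $3,680 = $6,045.
Commuter Credit: $271,200 is at or above $271,000, so the credit is $0.
Tuition Credit: 24% of the $231,700 excess over $39,500 is $55,608 ≥ base, so the credit is $0.
Total: $6,045 + $0 + $0 = $6,045.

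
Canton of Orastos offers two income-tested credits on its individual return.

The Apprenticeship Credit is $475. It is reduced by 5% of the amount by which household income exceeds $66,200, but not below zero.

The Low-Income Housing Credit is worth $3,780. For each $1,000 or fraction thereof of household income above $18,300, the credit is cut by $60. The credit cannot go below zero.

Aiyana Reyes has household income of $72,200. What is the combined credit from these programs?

Apprenticeship Credit: 5% of the $6,000 excess over $66,200 is $300; credit = $475 − $300 = $175.
Low-Income Housing Credit: income exceeds $18,300 by $53,900, which is 54 full-or-partial $1,000 increments; reduction = 54 × $60 = $3,240, leaving $540.
Total: $175 + $540 = $715.

$715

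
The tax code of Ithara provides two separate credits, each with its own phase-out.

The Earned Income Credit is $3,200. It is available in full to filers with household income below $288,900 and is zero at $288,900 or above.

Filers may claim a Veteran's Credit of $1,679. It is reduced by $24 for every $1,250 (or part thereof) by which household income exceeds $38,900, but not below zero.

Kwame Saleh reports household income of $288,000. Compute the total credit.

$3,200

Earned Income Credit: $288,000 is below the $288,900 cutoff, so the full $3,200 applies.
Veteran's Credit: income exceeds $38,900 by $249,100 → 200 increments × $24 = $4,800 ≥ base, so the credit is $0.
Total: $3,200 + $0 = $3,200.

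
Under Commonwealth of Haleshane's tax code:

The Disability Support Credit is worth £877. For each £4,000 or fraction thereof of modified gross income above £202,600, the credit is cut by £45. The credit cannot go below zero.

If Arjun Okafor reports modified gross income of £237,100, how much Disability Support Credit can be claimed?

£472

Disability Support Credit: income exceeds £202,600 by £34,500, which is 9 full-or-partial £4,000 increments; reduction = 9 × £45 = £405, leaving £472.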